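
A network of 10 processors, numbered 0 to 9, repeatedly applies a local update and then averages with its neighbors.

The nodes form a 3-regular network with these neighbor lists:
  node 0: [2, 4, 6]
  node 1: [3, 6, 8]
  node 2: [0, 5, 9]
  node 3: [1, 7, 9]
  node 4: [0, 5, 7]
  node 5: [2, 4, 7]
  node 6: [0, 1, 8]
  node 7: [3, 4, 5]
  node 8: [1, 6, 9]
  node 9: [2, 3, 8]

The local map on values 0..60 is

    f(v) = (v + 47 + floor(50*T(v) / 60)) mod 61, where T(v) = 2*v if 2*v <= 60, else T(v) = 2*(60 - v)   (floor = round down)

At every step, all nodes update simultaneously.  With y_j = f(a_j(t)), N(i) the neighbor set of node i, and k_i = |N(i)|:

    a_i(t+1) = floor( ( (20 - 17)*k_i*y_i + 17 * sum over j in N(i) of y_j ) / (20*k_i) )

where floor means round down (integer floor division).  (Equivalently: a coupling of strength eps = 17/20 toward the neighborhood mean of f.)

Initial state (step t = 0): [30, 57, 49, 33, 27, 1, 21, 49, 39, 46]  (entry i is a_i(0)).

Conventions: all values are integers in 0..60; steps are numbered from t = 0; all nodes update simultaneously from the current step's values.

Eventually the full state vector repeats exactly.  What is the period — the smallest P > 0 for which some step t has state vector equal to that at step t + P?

Answer: 2
Key observation: The state at step 6, [51, 51, 51, 51, 52, 52, 51, 52, 51, 51], reappears at step 8 — and no state repeats earlier — so the cycle the system enters has period 2.

Derivation:
t=0: [30, 57, 49, 33, 27, 1, 21, 49, 39, 46]
t=1: [44, 36, 38, 44, 39, 53, 38, 39, 50, 41]
t=2: [59, 47, 55, 42, 56, 58, 39, 56, 41, 56]
t=3: [51, 57, 47, 51, 47, 48, 53, 50, 54, 53]
t=4: [52, 50, 52, 50, 52, 53, 50, 53, 49, 51]
t=5: [51, 52, 51, 51, 50, 50, 52, 50, 52, 52]
t=6: [51, 51, 51, 51, 52, 52, 51, 52, 51, 51]
t=7: [51, 52, 51, 51, 51, 51, 52, 51, 52, 52]
t=8: [51, 51, 51, 51, 52, 52, 51, 52, 51, 51]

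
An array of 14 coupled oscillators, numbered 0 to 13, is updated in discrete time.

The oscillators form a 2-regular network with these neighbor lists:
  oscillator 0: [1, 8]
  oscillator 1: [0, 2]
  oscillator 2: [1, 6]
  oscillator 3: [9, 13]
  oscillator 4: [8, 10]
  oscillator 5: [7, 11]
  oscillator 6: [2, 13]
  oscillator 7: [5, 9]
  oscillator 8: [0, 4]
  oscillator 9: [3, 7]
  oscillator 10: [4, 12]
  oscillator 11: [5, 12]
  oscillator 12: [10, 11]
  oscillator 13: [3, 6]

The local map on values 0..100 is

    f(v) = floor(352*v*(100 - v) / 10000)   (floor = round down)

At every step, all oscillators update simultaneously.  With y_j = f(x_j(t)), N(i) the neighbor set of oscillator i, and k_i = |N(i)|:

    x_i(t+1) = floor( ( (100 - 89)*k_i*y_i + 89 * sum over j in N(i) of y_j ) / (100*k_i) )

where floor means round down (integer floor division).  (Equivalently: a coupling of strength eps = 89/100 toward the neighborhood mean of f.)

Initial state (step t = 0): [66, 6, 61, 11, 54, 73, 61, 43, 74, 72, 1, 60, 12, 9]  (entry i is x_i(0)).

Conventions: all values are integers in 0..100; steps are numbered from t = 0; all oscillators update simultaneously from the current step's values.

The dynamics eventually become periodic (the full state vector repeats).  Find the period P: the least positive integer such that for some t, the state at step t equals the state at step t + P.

Simulating step by step:
t=0: [66, 6, 61, 11, 54, 73, 61, 43, 74, 72, 1, 60, 12, 9]
t=1: [46, 73, 54, 47, 40, 83, 58, 71, 80, 61, 55, 56, 42, 55]
t=2: [65, 85, 78, 85, 72, 75, 86, 66, 82, 79, 84, 69, 86, 86]
t=3: [51, 67, 44, 49, 51, 75, 50, 63, 72, 60, 55, 56, 58, 42]
t=4: [74, 85, 82, 84, 79, 82, 85, 75, 85, 84, 86, 76, 86, 87]
t=5: [46, 57, 44, 43, 44, 63, 44, 50, 60, 55, 49, 48, 51, 44]
t=6: [85, 86, 86, 86, 85, 86, 86, 84, 86, 87, 86, 84, 87, 86]
t=7: [42, 42, 42, 40, 42, 46, 42, 41, 43, 43, 41, 41, 43, 42]
t=8: [85, 85, 85, 85, 85, 85, 85, 86, 85, 84, 85, 86, 85, 84]
t=9: [44, 44, 44, 46, 44, 42, 45, 45, 44, 43, 44, 43, 43, 44]
t=10: [86, 86, 86, 86, 86, 86, 86, 85, 86, 86, 86, 85, 86, 86]
t=11: [42, 42, 42, 42, 42, 43, 42, 42, 42, 42, 42, 42, 42, 42]
t=12: [85, 85, 85, 85, 85, 85, 85, 85, 85, 85, 85, 85, 85, 85]
t=13: [44, 44, 44, 44, 44, 44, 44, 44, 44, 44, 44, 44, 44, 44]
t=14: [86, 86, 86, 86, 86, 86, 86, 86, 86, 86, 86, 86, 86, 86]
t=15: [42, 42, 42, 42, 42, 42, 42, 42, 42, 42, 42, 42, 42, 42]
t=16: [85, 85, 85, 85, 85, 85, 85, 85, 85, 85, 85, 85, 85, 85]

Answer: 4
Key observation: The state at step 12, [85, 85, 85, 85, 85, 85, 85, 85, 85, 85, 85, 85, 85, 85], reappears at step 16 — and no state repeats earlier — so the cycle the system enters has period 4.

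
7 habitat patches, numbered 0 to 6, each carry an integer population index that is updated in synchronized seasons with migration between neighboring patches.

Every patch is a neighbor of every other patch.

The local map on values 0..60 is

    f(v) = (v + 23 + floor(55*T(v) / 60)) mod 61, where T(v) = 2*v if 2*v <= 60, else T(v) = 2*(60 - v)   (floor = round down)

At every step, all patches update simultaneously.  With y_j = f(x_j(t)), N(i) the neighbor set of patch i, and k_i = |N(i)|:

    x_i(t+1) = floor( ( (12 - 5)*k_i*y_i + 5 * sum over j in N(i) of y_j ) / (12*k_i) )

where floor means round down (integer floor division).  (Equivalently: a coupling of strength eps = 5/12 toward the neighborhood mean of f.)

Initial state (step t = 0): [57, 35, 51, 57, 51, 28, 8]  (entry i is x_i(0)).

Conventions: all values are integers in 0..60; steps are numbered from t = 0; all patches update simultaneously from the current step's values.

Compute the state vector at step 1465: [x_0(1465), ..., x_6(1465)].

Answer: [37, 37, 37, 37, 37, 37, 37]
Key observation: The state at step 4, [41, 41, 41, 41, 41, 41, 41], reappears at step 6: the system is in a cycle of period 2 from step 4 on.  Therefore the state at step 1465 equals the state at step 4 + ((1465 - 4) mod 2) = 5, which is [37, 37, 37, 37, 37, 37, 37].

Derivation:
t=0: [57, 35, 51, 57, 51, 28, 8]
t=1: [28, 37, 31, 28, 31, 37, 39]
t=2: [41, 41, 44, 41, 44, 41, 40]
t=3: [36, 36, 35, 36, 35, 36, 37]
t=4: [41, 41, 41, 41, 41, 41, 41]
t=5: [37, 37, 37, 37, 37, 37, 37]
t=6: [41, 41, 41, 41, 41, 41, 41]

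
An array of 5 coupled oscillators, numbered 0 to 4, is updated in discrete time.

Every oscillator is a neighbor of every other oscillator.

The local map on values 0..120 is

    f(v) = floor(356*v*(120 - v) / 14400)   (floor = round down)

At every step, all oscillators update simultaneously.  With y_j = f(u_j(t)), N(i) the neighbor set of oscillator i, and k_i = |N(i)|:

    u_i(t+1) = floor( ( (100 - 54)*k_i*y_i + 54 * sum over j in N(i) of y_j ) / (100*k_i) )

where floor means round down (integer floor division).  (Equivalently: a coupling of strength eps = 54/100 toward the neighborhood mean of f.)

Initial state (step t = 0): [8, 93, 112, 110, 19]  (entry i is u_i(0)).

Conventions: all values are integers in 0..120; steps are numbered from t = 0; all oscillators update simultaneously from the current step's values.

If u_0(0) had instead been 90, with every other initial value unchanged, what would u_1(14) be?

Answer: u_1(14) = 80
Key observation: This trace re-runs the system from the modified initial state.

Derivation:
t=0: [90, 93, 112, 110, 19]
t=1: [51, 50, 37, 39, 45]
t=2: [83, 83, 79, 80, 82]
t=3: [76, 76, 78, 77, 77]
t=4: [81, 81, 80, 81, 81]
t=5: [78, 78, 78, 78, 78]
t=6: [80, 80, 80, 80, 80]
t=7: [79, 79, 79, 79, 79]
t=8: [80, 80, 80, 80, 80]
t=9: [79, 79, 79, 79, 79]
t=10: [80, 80, 80, 80, 80]
t=11: [79, 79, 79, 79, 79]
t=12: [80, 80, 80, 80, 80]
t=13: [79, 79, 79, 79, 79]
t=14: [80, 80, 80, 80, 80]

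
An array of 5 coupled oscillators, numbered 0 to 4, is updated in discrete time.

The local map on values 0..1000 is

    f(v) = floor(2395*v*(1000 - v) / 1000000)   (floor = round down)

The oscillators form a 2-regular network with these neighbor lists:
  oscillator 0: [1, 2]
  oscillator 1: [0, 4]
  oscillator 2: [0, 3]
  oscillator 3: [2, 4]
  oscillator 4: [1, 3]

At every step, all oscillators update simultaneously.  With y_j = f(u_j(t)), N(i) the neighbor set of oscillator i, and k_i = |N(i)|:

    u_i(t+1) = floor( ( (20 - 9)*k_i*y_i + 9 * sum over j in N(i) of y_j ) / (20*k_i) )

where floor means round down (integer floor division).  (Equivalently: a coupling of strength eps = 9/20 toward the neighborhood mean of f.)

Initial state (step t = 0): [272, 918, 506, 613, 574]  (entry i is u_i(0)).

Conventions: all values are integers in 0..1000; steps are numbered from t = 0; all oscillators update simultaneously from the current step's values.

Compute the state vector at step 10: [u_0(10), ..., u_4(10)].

Answer: [582, 582, 582, 582, 582]

Derivation:
t=0: [272, 918, 506, 613, 574]
t=1: [435, 337, 563, 578, 490]
t=2: [576, 561, 587, 588, 580]
t=3: [584, 586, 580, 580, 583]
t=4: [581, 581, 582, 582, 582]
t=5: [582, 582, 582, 582, 582]
t=6: [582, 582, 582, 582, 582]
t=7: [582, 582, 582, 582, 582]
t=8: [582, 582, 582, 582, 582]
t=9: [582, 582, 582, 582, 582]
t=10: [582, 582, 582, 582, 582]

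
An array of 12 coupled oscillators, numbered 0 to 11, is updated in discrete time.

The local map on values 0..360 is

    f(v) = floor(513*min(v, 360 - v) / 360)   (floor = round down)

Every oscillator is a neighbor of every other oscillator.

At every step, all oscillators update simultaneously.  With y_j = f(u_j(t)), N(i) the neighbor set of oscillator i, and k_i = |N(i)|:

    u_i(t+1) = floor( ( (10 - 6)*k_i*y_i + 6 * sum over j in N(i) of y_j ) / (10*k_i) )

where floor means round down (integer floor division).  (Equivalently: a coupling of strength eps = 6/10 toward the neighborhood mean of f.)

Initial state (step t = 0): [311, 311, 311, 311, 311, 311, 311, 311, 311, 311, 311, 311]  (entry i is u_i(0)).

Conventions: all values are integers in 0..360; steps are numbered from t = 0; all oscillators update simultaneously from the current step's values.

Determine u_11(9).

Answer: u_11(9) = 225

Derivation:
t=0: [311, 311, 311, 311, 311, 311, 311, 311, 311, 311, 311, 311]
t=1: [69, 69, 69, 69, 69, 69, 69, 69, 69, 69, 69, 69]
t=2: [98, 98, 98, 98, 98, 98, 98, 98, 98, 98, 98, 98]
t=3: [139, 139, 139, 139, 139, 139, 139, 139, 139, 139, 139, 139]
t=4: [198, 198, 198, 198, 198, 198, 198, 198, 198, 198, 198, 198]
t=5: [230, 230, 230, 230, 230, 230, 230, 230, 230, 230, 230, 230]
t=6: [185, 185, 185, 185, 185, 185, 185, 185, 185, 185, 185, 185]
t=7: [249, 249, 249, 249, 249, 249, 249, 249, 249, 249, 249, 249]
t=8: [158, 158, 158, 158, 158, 158, 158, 158, 158, 158, 158, 158]
t=9: [225, 225, 225, 225, 225, 225, 225, 225, 225, 225, 225, 225]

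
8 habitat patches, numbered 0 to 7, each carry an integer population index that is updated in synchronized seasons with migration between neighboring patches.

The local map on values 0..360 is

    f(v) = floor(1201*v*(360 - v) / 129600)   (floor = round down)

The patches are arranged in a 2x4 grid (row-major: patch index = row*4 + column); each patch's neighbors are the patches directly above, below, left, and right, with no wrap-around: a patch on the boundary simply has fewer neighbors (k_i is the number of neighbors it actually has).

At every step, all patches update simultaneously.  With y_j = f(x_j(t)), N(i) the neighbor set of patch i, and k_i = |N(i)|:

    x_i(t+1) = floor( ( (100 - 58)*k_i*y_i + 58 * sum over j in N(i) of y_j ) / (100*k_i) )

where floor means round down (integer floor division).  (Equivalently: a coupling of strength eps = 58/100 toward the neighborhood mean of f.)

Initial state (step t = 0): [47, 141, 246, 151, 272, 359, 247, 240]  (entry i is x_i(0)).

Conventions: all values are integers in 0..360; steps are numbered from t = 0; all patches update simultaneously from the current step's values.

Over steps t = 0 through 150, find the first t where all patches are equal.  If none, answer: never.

Simulating step by step:
t=0: [47, 141, 246, 151, 272, 359, 247, 240]  (not all equal)
t=1: [204, 197, 270, 274, 133, 149, 210, 271]  (not all equal)
t=2: [290, 281, 250, 221, 286, 289, 265, 241]  (not all equal)
t=3: [195, 208, 246, 269, 191, 202, 234, 261]  (not all equal)
t=4: [296, 287, 261, 239, 297, 290, 267, 245]  (not all equal)
t=5: [179, 197, 233, 257, 177, 194, 229, 253]  (not all equal)
t=6: [299, 293, 273, 254, 299, 294, 275, 256]  (not all equal)
t=7: [172, 185, 217, 239, 171, 184, 215, 238]  (not all equal)
t=8: [299, 297, 285, 273, 299, 297, 286, 273]  (not all equal)
t=9: [170, 177, 197, 213, 170, 176, 196, 213]  (not all equal)
t=10: [299, 299, 296, 292, 299, 299, 296, 292]  (not all equal)
t=11: [169, 170, 175, 181, 169, 170, 175, 181]  (not all equal)
t=12: [299, 299, 299, 300, 299, 299, 299, 300]  (not all equal)
t=13: [169, 169, 168, 166, 169, 169, 168, 166]  (not all equal)
t=14: [299, 298, 298, 298, 299, 298, 298, 298]  (not all equal)
t=15: [169, 170, 171, 171, 169, 170, 171, 171]  (not all equal)
t=16: [299, 299, 299, 299, 299, 299, 299, 299]  (all equal)

Answer: 16
Key observation: Synchronization is absorbing here: once all patches are equal they stay equal, and step 16 is the first all-equal step.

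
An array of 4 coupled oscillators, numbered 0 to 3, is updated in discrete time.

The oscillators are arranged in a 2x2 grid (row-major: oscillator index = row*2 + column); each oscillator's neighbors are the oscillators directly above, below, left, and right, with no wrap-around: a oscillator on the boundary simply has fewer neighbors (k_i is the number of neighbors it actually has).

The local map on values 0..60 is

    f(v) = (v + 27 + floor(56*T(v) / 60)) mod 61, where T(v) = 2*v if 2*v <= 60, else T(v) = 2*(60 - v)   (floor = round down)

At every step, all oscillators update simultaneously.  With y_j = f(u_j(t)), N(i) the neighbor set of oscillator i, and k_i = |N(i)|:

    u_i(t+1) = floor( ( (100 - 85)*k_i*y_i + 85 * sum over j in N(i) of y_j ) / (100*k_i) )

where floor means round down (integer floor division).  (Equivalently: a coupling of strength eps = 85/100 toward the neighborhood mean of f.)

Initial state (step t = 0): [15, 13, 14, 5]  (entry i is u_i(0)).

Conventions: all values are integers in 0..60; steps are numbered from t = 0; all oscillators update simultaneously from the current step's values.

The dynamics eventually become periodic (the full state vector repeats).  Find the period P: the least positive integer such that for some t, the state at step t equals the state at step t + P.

Answer: 2
Key observation: The state at step 7, [43, 43, 43, 43], reappears at step 9 — and no state repeats earlier — so the cycle the system enters has period 2.

Derivation:
t=0: [15, 13, 14, 5]
t=1: [5, 21, 22, 9]
t=2: [29, 43, 43, 31]
t=3: [41, 48, 48, 41]
t=4: [36, 41, 41, 36]
t=5: [42, 45, 45, 42]
t=6: [39, 40, 40, 39]
t=7: [43, 43, 43, 43]
t=8: [40, 40, 40, 40]
t=9: [43, 43, 43, 43]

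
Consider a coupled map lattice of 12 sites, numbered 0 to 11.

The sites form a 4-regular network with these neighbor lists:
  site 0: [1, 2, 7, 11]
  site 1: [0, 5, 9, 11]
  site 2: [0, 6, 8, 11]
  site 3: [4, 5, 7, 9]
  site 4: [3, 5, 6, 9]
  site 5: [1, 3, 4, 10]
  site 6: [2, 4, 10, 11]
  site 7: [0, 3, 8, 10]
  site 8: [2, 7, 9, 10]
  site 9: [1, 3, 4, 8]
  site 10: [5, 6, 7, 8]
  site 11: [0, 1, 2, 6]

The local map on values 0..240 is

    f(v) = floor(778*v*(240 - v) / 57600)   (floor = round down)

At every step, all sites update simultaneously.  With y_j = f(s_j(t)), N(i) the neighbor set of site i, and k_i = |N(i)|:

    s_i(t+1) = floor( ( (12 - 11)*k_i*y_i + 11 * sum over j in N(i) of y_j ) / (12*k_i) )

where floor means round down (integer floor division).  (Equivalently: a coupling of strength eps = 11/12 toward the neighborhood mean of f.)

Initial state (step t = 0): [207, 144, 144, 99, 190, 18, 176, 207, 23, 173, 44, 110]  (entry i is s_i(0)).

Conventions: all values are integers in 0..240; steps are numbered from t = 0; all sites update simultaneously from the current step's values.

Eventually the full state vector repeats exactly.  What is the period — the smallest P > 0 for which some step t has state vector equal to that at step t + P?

Simulating step by step:
t=0: [207, 144, 144, 99, 190, 18, 176, 207, 23, 173, 44, 110]
t=1: [158, 128, 131, 113, 136, 146, 155, 113, 131, 143, 93, 157]
t=2: [187, 181, 180, 189, 185, 189, 185, 186, 189, 191, 186, 183]
t=3: [140, 133, 135, 131, 131, 135, 139, 132, 134, 134, 133, 139]
t=4: [190, 190, 189, 191, 190, 191, 190, 191, 191, 191, 190, 190]
t=5: [128, 127, 127, 126, 126, 127, 128, 126, 127, 126, 126, 128]
t=6: [193, 193, 193, 193, 193, 193, 193, 193, 193, 193, 193, 193]
t=7: [122, 122, 122, 122, 122, 122, 122, 122, 122, 122, 122, 122]
t=8: [194, 194, 194, 194, 194, 194, 194, 194, 194, 194, 194, 194]
t=9: [120, 120, 120, 120, 120, 120, 120, 120, 120, 120, 120, 120]
t=10: [194, 194, 194, 194, 194, 194, 194, 194, 194, 194, 194, 194]

Answer: 2
Key observation: The state at step 8, [194, 194, 194, 194, 194, 194, 194, 194, 194, 194, 194, 194], reappears at step 10 — and no state repeats earlier — so the cycle the system enters has period 2.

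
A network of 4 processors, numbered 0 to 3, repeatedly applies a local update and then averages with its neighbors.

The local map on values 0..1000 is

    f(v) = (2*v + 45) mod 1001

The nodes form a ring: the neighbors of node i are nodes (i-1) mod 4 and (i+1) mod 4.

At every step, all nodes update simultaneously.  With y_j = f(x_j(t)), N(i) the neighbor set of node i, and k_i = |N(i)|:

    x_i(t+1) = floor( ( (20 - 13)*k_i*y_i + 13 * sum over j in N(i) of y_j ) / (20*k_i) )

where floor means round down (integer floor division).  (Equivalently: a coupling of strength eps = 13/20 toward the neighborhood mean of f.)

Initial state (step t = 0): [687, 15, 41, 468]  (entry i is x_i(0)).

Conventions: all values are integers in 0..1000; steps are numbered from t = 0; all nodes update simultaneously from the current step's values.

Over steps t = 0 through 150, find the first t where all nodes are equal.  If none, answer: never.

Answer: 22
Key observation: Synchronization is absorbing here: once all nodes are equal they stay equal, and step 22 is the first all-equal step.

Derivation:
t=0: [687, 15, 41, 468]  (not all equal)
t=1: [489, 203, 387, 520]  (not all equal)
t=2: [181, 431, 460, 302]  (not all equal)
t=3: [648, 763, 843, 673]  (not all equal)
t=4: [431, 547, 567, 484]  (not all equal)
t=5: [366, 400, 111, 356]  (not all equal)
t=6: [792, 635, 614, 604]  (not all equal)
t=7: [403, 402, 279, 380]  (not all equal)
t=8: [835, 769, 748, 754]  (not all equal)
t=9: [618, 611, 557, 600]  (not all equal)
t=10: [263, 235, 221, 227]  (not all equal)
t=11: [529, 524, 500, 518]  (not all equal)
t=12: [91, 79, 71, 75]  (not all equal)
t=13: [208, 205, 194, 202]  (not all equal)
t=14: [455, 449, 445, 447]  (not all equal)
t=15: [945, 944, 938, 942]  (not all equal)
t=16: [931, 928, 926, 927]  (not all equal)
t=17: [901, 900, 897, 899]  (not all equal)
t=18: [844, 842, 841, 842]  (not all equal)
t=19: [729, 728, 727, 728]  (not all equal)
t=20: [500, 500, 499, 500]  (not all equal)
t=21: [44, 43, 43, 43]  (not all equal)
t=22: [131, 131, 131, 131]  (all equal)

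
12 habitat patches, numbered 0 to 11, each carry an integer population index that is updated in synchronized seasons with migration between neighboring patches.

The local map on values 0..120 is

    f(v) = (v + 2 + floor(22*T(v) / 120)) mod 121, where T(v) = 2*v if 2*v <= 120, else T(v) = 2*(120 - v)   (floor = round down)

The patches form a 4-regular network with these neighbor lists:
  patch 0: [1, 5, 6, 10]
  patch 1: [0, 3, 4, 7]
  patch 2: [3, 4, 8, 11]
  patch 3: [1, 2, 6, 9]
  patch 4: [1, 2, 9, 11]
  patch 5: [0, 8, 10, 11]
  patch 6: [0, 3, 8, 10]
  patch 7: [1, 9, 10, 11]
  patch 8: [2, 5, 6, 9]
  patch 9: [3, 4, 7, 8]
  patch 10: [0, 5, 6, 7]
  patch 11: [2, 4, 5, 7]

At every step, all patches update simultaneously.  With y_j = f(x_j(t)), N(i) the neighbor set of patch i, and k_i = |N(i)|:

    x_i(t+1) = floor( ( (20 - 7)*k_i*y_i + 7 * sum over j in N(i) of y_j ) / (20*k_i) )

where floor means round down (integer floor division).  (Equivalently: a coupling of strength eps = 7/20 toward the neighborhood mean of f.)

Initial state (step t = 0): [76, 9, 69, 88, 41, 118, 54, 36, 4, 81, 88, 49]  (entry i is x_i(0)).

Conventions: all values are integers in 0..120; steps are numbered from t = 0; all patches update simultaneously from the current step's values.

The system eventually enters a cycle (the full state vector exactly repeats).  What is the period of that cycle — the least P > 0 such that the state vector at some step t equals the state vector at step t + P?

Simulating step by step:
t=0: [76, 9, 69, 88, 41, 118, 54, 36, 4, 81, 88, 49]
t=1: [88, 35, 78, 89, 61, 101, 75, 57, 37, 82, 95, 72]
t=2: [96, 63, 90, 95, 83, 101, 92, 81, 68, 90, 102, 91]
t=3: [104, 90, 101, 103, 98, 106, 103, 98, 94, 101, 107, 102]
t=4: [110, 105, 108, 109, 107, 111, 110, 108, 106, 108, 112, 109]
t=5: [114, 112, 114, 114, 113, 115, 114, 114, 113, 113, 115, 114]
t=6: [117, 116, 117, 117, 117, 117, 117, 117, 117, 117, 118, 117]
t=7: [119, 119, 120, 119, 119, 120, 120, 119, 120, 120, 120, 120]
t=8: [0, 0, 0, 0, 0, 0, 0, 0, 1, 0, 0, 0]
t=9: [2, 2, 2, 2, 2, 2, 2, 2, 2, 2, 2, 2]
t=10: [4, 4, 4, 4, 4, 4, 4, 4, 4, 4, 4, 4]
t=11: [7, 7, 7, 7, 7, 7, 7, 7, 7, 7, 7, 7]
t=12: [11, 11, 11, 11, 11, 11, 11, 11, 11, 11, 11, 11]
t=13: [17, 17, 17, 17, 17, 17, 17, 17, 17, 17, 17, 17]
t=14: [25, 25, 25, 25, 25, 25, 25, 25, 25, 25, 25, 25]
t=15: [36, 36, 36, 36, 36, 36, 36, 36, 36, 36, 36, 36]
t=16: [51, 51, 51, 51, 51, 51, 51, 51, 51, 51, 51, 51]
t=17: [71, 71, 71, 71, 71, 71, 71, 71, 71, 71, 71, 71]
t=18: [90, 90, 90, 90, 90, 90, 90, 90, 90, 90, 90, 90]
t=19: [103, 103, 103, 103, 103, 103, 103, 103, 103, 103, 103, 103]
t=20: [111, 111, 111, 111, 111, 111, 111, 111, 111, 111, 111, 111]
t=21: [116, 116, 116, 116, 116, 116, 116, 116, 116, 116, 116, 116]
t=22: [119, 119, 119, 119, 119, 119, 119, 119, 119, 119, 119, 119]
t=23: [0, 0, 0, 0, 0, 0, 0, 0, 0, 0, 0, 0]
t=24: [2, 2, 2, 2, 2, 2, 2, 2, 2, 2, 2, 2]

Answer: 15
Key observation: The state at step 9, [2, 2, 2, 2, 2, 2, 2, 2, 2, 2, 2, 2], reappears at step 24 — and no state repeats earlier — so the cycle the system enters has period 15.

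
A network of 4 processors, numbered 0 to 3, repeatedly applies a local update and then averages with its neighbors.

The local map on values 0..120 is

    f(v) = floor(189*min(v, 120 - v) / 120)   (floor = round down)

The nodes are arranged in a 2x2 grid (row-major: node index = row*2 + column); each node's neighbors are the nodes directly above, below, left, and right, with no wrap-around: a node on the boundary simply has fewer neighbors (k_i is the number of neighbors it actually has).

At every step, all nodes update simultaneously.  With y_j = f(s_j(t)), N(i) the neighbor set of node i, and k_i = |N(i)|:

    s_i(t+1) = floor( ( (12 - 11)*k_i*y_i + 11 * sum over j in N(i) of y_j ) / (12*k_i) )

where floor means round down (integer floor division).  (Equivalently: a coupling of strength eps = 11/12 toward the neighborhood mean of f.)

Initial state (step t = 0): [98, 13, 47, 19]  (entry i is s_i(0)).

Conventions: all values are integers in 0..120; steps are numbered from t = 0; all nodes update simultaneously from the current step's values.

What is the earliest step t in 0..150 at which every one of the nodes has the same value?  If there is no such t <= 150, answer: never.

Answer: 3
Key observation: Synchronization is absorbing here: once all nodes are equal they stay equal, and step 3 is the first all-equal step.

Derivation:
t=0: [98, 13, 47, 19]  (not all equal)
t=1: [45, 30, 35, 45]  (not all equal)
t=2: [52, 68, 68, 52]  (not all equal)
t=3: [81, 81, 81, 81]  (all equal)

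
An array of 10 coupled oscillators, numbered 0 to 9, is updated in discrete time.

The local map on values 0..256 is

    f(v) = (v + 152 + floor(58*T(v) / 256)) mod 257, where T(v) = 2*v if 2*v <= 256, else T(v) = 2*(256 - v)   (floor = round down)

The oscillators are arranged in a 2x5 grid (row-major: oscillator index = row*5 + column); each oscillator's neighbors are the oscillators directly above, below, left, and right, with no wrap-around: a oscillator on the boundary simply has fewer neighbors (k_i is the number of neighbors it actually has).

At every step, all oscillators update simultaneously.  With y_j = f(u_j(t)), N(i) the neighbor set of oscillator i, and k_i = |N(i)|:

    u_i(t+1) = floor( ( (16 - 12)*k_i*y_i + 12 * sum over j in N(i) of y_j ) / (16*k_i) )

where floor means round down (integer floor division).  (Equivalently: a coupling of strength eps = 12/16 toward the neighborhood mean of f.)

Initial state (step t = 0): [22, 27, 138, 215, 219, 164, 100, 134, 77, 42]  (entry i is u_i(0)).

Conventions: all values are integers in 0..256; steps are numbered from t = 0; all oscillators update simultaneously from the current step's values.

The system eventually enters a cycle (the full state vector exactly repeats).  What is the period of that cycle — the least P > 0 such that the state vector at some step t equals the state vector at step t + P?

Answer: 7
Key observation: The state at step 16, [14, 14, 14, 14, 14, 14, 14, 14, 14, 14], reappears at step 23 — and no state repeats earlier — so the cycle the system enters has period 7.

Derivation:
t=0: [22, 27, 138, 215, 219, 164, 100, 134, 77, 42]
t=1: [154, 125, 122, 87, 160, 108, 103, 54, 107, 104]
t=2: [71, 71, 99, 60, 49, 64, 100, 99, 86, 67]
t=3: [251, 147, 142, 129, 238, 171, 144, 33, 136, 153]
t=4: [110, 104, 114, 98, 100, 114, 120, 115, 114, 108]
t=5: [53, 57, 51, 49, 43, 61, 59, 62, 52, 50]
t=6: [235, 231, 231, 222, 221, 234, 238, 233, 229, 221]
t=7: [137, 138, 136, 134, 131, 139, 138, 138, 134, 132]
t=8: [86, 85, 85, 83, 83, 85, 86, 85, 84, 83]
t=9: [18, 18, 17, 16, 15, 18, 18, 18, 16, 15]
t=10: [178, 177, 176, 174, 173, 178, 178, 176, 175, 173]
t=11: [107, 107, 106, 106, 105, 108, 107, 107, 106, 105]
t=12: [50, 49, 49, 48, 47, 50, 50, 49, 48, 47]
t=13: [223, 223, 222, 221, 220, 224, 223, 222, 221, 220]
t=14: [132, 132, 131, 131, 131, 132, 132, 131, 131, 131]
t=15: [83, 82, 82, 82, 82, 83, 82, 82, 82, 82]
t=16: [14, 14, 14, 14, 14, 14, 14, 14, 14, 14]
t=17: [172, 172, 172, 172, 172, 172, 172, 172, 172, 172]
t=18: [105, 105, 105, 105, 105, 105, 105, 105, 105, 105]
t=19: [47, 47, 47, 47, 47, 47, 47, 47, 47, 47]
t=20: [220, 220, 220, 220, 220, 220, 220, 220, 220, 220]
t=21: [131, 131, 131, 131, 131, 131, 131, 131, 131, 131]
t=22: [82, 82, 82, 82, 82, 82, 82, 82, 82, 82]
t=23: [14, 14, 14, 14, 14, 14, 14, 14, 14, 14]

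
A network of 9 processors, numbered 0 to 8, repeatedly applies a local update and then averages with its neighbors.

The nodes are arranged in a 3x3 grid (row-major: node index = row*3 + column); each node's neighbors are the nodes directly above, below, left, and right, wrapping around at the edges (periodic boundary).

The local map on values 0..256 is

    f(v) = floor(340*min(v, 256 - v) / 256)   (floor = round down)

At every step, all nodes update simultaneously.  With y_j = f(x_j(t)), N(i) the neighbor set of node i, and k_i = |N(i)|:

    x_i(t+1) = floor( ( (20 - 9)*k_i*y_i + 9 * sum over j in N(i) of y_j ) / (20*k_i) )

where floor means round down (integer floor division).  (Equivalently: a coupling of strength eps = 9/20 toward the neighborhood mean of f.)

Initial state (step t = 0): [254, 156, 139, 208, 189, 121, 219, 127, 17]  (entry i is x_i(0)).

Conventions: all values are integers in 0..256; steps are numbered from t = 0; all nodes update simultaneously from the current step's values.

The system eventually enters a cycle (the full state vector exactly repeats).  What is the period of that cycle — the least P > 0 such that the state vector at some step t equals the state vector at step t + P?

Answer: 4
Key observation: The state at step 30, [164, 164, 164, 164, 164, 164, 164, 164, 164], reappears at step 34 — and no state repeats earlier — so the cycle the system enters has period 4.

Derivation:
t=0: [254, 156, 139, 208, 189, 121, 219, 127, 17]
t=1: [45, 119, 120, 68, 107, 124, 55, 125, 71]
t=2: [86, 146, 140, 98, 143, 144, 86, 143, 114]
t=3: [123, 144, 147, 130, 147, 147, 124, 145, 146]
t=4: [159, 148, 146, 161, 147, 146, 160, 148, 147]
t=5: [131, 141, 143, 130, 141, 143, 130, 141, 142]
t=6: [162, 153, 152, 163, 153, 152, 163, 153, 152]
t=7: [126, 134, 136, 126, 134, 136, 126, 134, 136]
t=8: [165, 162, 160, 165, 162, 160, 165, 162, 160]
t=9: [121, 123, 125, 121, 123, 125, 121, 123, 125]
t=10: [161, 163, 164, 161, 163, 164, 161, 163, 164]
t=11: [125, 123, 122, 125, 123, 122, 125, 123, 122]
t=12: [165, 163, 162, 165, 163, 162, 165, 163, 162]
t=13: [120, 122, 123, 120, 122, 123, 120, 122, 123]
t=14: [159, 161, 162, 159, 161, 162, 159, 161, 162]
t=15: [127, 126, 124, 127, 126, 124, 127, 126, 124]
t=16: [167, 166, 164, 167, 166, 164, 167, 166, 164]
t=17: [118, 119, 121, 118, 119, 121, 118, 119, 121]
t=18: [156, 158, 159, 156, 158, 159, 156, 158, 159]
t=19: [131, 130, 128, 131, 130, 128, 131, 130, 128]
t=20: [166, 167, 169, 166, 167, 169, 166, 167, 169]
t=21: [118, 117, 115, 118, 117, 115, 118, 117, 115]
t=22: [155, 154, 152, 155, 154, 152, 155, 154, 152]
t=23: [134, 135, 137, 134, 135, 137, 134, 135, 137]
t=24: [161, 160, 158, 161, 160, 158, 161, 160, 158]
t=25: [126, 127, 129, 126, 127, 129, 126, 127, 129]
t=26: [167, 167, 167, 167, 167, 167, 167, 167, 167]
t=27: [118, 118, 118, 118, 118, 118, 118, 118, 118]
t=28: [156, 156, 156, 156, 156, 156, 156, 156, 156]
t=29: [132, 132, 132, 132, 132, 132, 132, 132, 132]
t=30: [164, 164, 164, 164, 164, 164, 164, 164, 164]
t=31: [122, 122, 122, 122, 122, 122, 122, 122, 122]
t=32: [162, 162, 162, 162, 162, 162, 162, 162, 162]
t=33: [124, 124, 124, 124, 124, 124, 124, 124, 124]
t=34: [164, 164, 164, 164, 164, 164, 164, 164, 164]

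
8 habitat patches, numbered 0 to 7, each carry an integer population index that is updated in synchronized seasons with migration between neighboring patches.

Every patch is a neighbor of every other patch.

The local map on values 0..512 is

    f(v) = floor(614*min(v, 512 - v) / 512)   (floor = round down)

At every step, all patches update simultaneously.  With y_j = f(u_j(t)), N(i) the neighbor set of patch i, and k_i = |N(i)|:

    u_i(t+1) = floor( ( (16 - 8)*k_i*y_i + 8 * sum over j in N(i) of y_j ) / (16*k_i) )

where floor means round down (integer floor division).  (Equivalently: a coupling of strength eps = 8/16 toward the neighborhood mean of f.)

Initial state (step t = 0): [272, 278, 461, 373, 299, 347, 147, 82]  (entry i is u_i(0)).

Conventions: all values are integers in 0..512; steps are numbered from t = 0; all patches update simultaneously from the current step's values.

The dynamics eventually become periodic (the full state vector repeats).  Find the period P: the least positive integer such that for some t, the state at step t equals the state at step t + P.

Simulating step by step:
t=0: [272, 278, 461, 373, 299, 347, 147, 82]
t=1: [231, 228, 134, 179, 217, 193, 184, 150]
t=2: [248, 246, 198, 221, 241, 228, 223, 206]
t=3: [282, 281, 256, 268, 278, 272, 269, 260]
t=4: [282, 283, 296, 290, 285, 288, 289, 294]
t=5: [270, 270, 264, 267, 269, 267, 267, 264]
t=6: [291, 291, 294, 293, 292, 293, 293, 294]
t=7: [263, 263, 261, 262, 262, 262, 262, 261]
t=8: [298, 298, 300, 299, 299, 299, 299, 300]
t=9: [255, 255, 254, 255, 255, 255, 255, 254]
t=10: [304, 304, 304, 304, 304, 304, 304, 304]
t=11: [249, 249, 249, 249, 249, 249, 249, 249]
t=12: [298, 298, 298, 298, 298, 298, 298, 298]
t=13: [256, 256, 256, 256, 256, 256, 256, 256]
t=14: [307, 307, 307, 307, 307, 307, 307, 307]
t=15: [245, 245, 245, 245, 245, 245, 245, 245]
t=16: [293, 293, 293, 293, 293, 293, 293, 293]
t=17: [262, 262, 262, 262, 262, 262, 262, 262]
t=18: [299, 299, 299, 299, 299, 299, 299, 299]
t=19: [255, 255, 255, 255, 255, 255, 255, 255]
t=20: [305, 305, 305, 305, 305, 305, 305, 305]
t=21: [248, 248, 248, 248, 248, 248, 248, 248]
t=22: [297, 297, 297, 297, 297, 297, 297, 297]
t=23: [257, 257, 257, 257, 257, 257, 257, 257]
t=24: [305, 305, 305, 305, 305, 305, 305, 305]

Answer: 4
Key observation: The state at step 20, [305, 305, 305, 305, 305, 305, 305, 305], reappears at step 24 — and no state repeats earlier — so the cycle the system enters has period 4.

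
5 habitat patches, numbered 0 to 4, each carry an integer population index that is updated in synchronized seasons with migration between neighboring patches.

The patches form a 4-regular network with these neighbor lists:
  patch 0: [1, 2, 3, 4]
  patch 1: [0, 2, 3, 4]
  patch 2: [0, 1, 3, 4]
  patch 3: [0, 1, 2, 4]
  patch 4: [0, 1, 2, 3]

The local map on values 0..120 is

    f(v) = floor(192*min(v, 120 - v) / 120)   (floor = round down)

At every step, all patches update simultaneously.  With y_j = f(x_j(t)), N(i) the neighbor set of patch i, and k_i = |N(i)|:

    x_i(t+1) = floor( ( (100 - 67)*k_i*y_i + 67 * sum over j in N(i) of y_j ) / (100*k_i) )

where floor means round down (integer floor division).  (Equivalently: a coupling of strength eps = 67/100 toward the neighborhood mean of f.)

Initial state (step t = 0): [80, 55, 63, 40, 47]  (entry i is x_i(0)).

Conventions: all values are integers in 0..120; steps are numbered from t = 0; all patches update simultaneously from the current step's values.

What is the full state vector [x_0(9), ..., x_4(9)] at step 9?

Simulating step by step:
t=0: [80, 55, 63, 40, 47]
t=1: [74, 78, 78, 74, 76]
t=2: [70, 69, 69, 70, 70]
t=3: [80, 80, 80, 80, 80]
t=4: [64, 64, 64, 64, 64]
t=5: [89, 89, 89, 89, 89]
t=6: [49, 49, 49, 49, 49]
t=7: [78, 78, 78, 78, 78]
t=8: [67, 67, 67, 67, 67]
t=9: [84, 84, 84, 84, 84]

Answer: [84, 84, 84, 84, 84]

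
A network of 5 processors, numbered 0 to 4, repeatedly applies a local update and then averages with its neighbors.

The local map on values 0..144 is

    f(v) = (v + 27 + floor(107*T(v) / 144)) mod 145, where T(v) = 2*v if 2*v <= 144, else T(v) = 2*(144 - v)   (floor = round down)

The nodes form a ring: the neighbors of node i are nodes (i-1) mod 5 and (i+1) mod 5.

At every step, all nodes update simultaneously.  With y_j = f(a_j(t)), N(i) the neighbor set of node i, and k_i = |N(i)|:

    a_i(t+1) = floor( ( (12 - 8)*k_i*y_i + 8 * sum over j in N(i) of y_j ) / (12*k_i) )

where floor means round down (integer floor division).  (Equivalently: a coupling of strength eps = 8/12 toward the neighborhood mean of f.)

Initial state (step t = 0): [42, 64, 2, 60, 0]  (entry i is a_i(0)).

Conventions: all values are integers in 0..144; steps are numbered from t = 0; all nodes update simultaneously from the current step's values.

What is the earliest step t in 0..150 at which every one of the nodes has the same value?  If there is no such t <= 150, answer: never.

Simulating step by step:
t=0: [42, 64, 2, 60, 0]  (not all equal)
t=1: [66, 67, 34, 29, 63]  (not all equal)
t=2: [44, 68, 86, 82, 61]  (not all equal)
t=3: [73, 80, 53, 47, 75]  (not all equal)
t=4: [58, 43, 71, 71, 87]  (not all equal)
t=5: [70, 72, 83, 56, 45]  (not all equal)
t=6: [85, 57, 45, 71, 71]  (not all equal)
t=7: [45, 71, 73, 84, 56]  (not all equal)
t=8: [72, 85, 57, 45, 71]  (not all equal)
t=9: [57, 46, 71, 73, 85]  (not all equal)
t=10: [72, 74, 86, 57, 45]  (not all equal)
t=11: [86, 58, 45, 71, 74]  (not all equal)
t=12: [46, 72, 74, 85, 57]  (not all equal)
t=13: [75, 87, 58, 45, 72]  (not all equal)
t=14: [57, 46, 72, 75, 86]  (not all equal)
t=15: [72, 75, 87, 58, 45]  (not all equal)
t=16: [86, 57, 46, 72, 75]  (not all equal)
t=17: [45, 72, 75, 87, 58]  (not all equal)
t=18: [75, 86, 57, 46, 72]  (not all equal)
t=19: [58, 45, 72, 75, 87]  (not all equal)
t=20: [72, 75, 86, 57, 46]  (not all equal)
t=21: [87, 58, 45, 72, 75]  (not all equal)
t=22: [46, 72, 75, 86, 57]  (not all equal)
t=23: [75, 87, 58, 45, 72]  (not all equal)

Answer: never
Key observation: The state at step 13 reappears at step 23 — the system is in a cycle of period 10 from step 13 on.  No step 0..23 is synchronized, and the cycle repeats forever, so no step up to 150 (or ever) has all nodes equal.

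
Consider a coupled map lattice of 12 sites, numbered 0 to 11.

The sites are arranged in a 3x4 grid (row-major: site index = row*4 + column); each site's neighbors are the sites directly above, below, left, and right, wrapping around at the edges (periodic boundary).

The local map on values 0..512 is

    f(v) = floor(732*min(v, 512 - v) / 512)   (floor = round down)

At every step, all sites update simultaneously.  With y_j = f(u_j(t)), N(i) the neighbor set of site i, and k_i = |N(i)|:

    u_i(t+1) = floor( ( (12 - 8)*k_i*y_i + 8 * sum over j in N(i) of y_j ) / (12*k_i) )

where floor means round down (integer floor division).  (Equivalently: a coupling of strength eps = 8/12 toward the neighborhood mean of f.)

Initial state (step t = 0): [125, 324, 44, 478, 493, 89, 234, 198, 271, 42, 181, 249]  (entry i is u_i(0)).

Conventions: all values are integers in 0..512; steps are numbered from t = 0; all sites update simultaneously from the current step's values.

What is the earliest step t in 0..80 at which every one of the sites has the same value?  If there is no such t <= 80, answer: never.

Answer: never
Key observation: The state at step 10 reappears at step 18 — the system is in a cycle of period 8 from step 10 on.  No step 0..18 is synchronized, and the cycle repeats forever, so no step up to 80 (or ever) has all sites equal.

Derivation:
t=0: [125, 324, 44, 478, 493, 89, 234, 198, 271, 42, 181, 249]  (not all equal)
t=1: [173, 160, 172, 162, 164, 157, 233, 221, 218, 186, 221, 273]  (not all equal)
t=2: [249, 239, 266, 268, 260, 251, 294, 294, 284, 268, 302, 309]  (not all equal)
t=3: [347, 349, 333, 333, 344, 346, 323, 321, 333, 336, 316, 310]  (not all equal)
t=4: [242, 240, 258, 260, 246, 244, 264, 266, 254, 251, 270, 273]  (not all equal)
t=5: [351, 350, 354, 353, 351, 350, 352, 351, 353, 352, 351, 350]  (not all equal)
t=6: [229, 229, 227, 228, 229, 229, 228, 229, 228, 229, 228, 229]  (not all equal)
t=7: [326, 326, 325, 325, 326, 326, 325, 326, 326, 326, 325, 326]  (not all equal)
t=8: [265, 265, 266, 266, 265, 265, 266, 265, 265, 265, 266, 265]  (not all equal)
t=9: [352, 352, 351, 352, 353, 352, 351, 352, 353, 352, 351, 352]  (not all equal)
t=10: [227, 228, 229, 228, 227, 228, 229, 228, 227, 228, 229, 228]  (not all equal)
t=11: [324, 325, 326, 325, 324, 325, 326, 325, 324, 325, 326, 325]  (not all equal)
t=12: [267, 266, 265, 266, 267, 266, 265, 266, 267, 266, 265, 266]  (not all equal)
t=13: [350, 351, 352, 351, 350, 351, 352, 351, 350, 351, 352, 351]  (not all equal)
t=14: [230, 229, 228, 229, 230, 229, 228, 229, 230, 229, 228, 229]  (not all equal)
t=15: [327, 326, 325, 326, 327, 326, 325, 326, 327, 326, 325, 326]  (not all equal)
t=16: [264, 265, 266, 265, 264, 265, 266, 265, 264, 265, 266, 265]  (not all equal)
t=17: [353, 352, 351, 352, 353, 352, 351, 352, 353, 352, 351, 352]  (not all equal)
t=18: [227, 228, 229, 228, 227, 228, 229, 228, 227, 228, 229, 228]  (not all equal)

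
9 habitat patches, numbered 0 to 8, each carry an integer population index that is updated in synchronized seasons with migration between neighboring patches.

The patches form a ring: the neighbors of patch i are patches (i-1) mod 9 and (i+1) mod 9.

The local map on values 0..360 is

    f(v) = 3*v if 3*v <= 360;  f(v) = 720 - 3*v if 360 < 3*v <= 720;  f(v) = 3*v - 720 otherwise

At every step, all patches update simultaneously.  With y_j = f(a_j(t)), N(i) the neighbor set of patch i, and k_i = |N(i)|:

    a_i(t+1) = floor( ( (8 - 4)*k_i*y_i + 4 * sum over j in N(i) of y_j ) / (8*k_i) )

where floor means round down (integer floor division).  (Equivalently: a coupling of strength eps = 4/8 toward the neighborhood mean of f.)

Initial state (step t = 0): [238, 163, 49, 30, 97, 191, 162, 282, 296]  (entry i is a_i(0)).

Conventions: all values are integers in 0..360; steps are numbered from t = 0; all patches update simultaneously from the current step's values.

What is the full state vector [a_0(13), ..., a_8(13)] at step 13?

Answer: [234, 159, 132, 207, 276, 264, 227, 216, 238]

Derivation:
t=0: [238, 163, 49, 30, 97, 191, 162, 282, 296]
t=1: [102, 153, 153, 154, 204, 204, 185, 163, 117]
t=2: [306, 272, 260, 221, 145, 122, 167, 244, 309]
t=3: [174, 112, 68, 114, 245, 303, 201, 112, 156]
t=4: [246, 268, 271, 225, 140, 127, 189, 260, 259]
t=5: [44, 69, 78, 120, 246, 282, 176, 82, 48]
t=6: [153, 195, 258, 243, 130, 115, 189, 207, 166]
t=7: [219, 146, 63, 100, 253, 293, 187, 143, 201]
t=8: [131, 204, 240, 207, 134, 129, 192, 214, 147]
t=9: [260, 135, 51, 129, 267, 282, 174, 144, 240]
t=10: [108, 210, 238, 225, 155, 132, 202, 193, 87]
t=11: [249, 127, 36, 87, 219, 254, 173, 164, 246]
t=12: [102, 203, 204, 173, 107, 87, 168, 168, 72]
t=13: [234, 159, 132, 207, 276, 264, 227, 216, 238]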